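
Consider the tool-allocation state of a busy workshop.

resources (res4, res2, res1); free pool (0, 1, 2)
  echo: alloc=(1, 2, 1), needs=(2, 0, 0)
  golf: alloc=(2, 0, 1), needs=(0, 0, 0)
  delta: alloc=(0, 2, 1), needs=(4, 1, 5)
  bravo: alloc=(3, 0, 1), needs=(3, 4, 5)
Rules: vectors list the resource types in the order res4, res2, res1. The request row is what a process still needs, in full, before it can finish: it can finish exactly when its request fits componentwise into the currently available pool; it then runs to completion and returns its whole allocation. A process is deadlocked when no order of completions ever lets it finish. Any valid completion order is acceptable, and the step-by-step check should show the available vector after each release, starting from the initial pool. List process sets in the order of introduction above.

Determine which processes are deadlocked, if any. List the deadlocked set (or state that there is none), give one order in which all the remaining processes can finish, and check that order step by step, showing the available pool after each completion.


The deadlocked set is delta and bravo.
Key observation: the pool after golf, echo is (3, 3, 4); every surviving request exceeds it in res1, so progress ends there.
One completion order for the rest: golf, echo. Verifying each step:
  pool = (0, 1, 2)
  run golf (needs (0, 0, 0), free (0, 1, 2)); after release of (2, 0, 1) the pool is (2, 1, 3)
  run echo (needs (2, 0, 0), free (2, 1, 3)); after release of (1, 2, 1) the pool is (3, 3, 4)
The stuck group stays short no matter what:
  delta still needs (4, 1, 5) but only (3, 3, 4) is free — short on res4 and res1
  bravo still needs (3, 4, 5) but only (3, 3, 4) is free — short on res2 and res1


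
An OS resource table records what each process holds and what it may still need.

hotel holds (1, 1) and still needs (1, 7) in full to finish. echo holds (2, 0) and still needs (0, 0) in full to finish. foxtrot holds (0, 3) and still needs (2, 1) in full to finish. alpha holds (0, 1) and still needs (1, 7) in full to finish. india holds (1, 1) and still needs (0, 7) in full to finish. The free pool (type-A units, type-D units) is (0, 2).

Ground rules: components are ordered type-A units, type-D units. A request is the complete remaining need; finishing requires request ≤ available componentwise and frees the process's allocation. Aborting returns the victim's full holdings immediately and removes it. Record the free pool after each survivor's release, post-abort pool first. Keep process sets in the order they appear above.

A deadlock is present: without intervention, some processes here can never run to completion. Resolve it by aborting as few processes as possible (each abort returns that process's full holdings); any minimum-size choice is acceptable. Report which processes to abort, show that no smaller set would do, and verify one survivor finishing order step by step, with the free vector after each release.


The answer: abort hotel and alpha.
Key observation: the returned (1, 2) from hotel and alpha is what brings india — unrunnable before, under any order — into play at step 3.
No one abort is enough; case by case: hotel alone leaves alpha blocked (short on type-D units); echo alone leaves hotel blocked (short on type-D units); foxtrot alone leaves hotel blocked (short on type-D units); alpha alone leaves hotel blocked (short on type-D units); india alone leaves hotel blocked (short on type-D units).
Survivors finish in the order: echo, foxtrot, india. Step-by-step check (pool after the aborts first):
  pool = (1, 4)
  echo needs (0, 0) <= (1, 4) -> finishes; pool += (2, 0) = (3, 4)
  foxtrot needs (2, 1) <= (3, 4) -> finishes; pool += (0, 3) = (3, 7)
  india needs (0, 7) <= (3, 7) -> finishes; pool += (1, 1) = (4, 8)


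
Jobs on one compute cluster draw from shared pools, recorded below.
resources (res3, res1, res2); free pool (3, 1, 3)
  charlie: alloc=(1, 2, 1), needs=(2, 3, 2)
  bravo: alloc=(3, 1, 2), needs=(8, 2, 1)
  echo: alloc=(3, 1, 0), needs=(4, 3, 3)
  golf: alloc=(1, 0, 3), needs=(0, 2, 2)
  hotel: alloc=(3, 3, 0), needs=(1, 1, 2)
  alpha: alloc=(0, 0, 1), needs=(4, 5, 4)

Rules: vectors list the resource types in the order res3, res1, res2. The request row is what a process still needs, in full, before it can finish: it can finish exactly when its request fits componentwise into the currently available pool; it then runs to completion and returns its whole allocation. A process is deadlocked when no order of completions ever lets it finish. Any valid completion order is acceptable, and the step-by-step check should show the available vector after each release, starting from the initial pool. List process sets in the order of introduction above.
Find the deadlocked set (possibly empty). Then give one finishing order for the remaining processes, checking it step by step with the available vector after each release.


The deadlocked set is empty.
Key observation: starting with hotel, each completion frees enough for the next — no one is permanently blocked.
One completion order for the rest: hotel, charlie, golf, echo, alpha, bravo. Verifying each step:
  pool = (3, 1, 3)
  hotel needs (1, 1, 2) <= (3, 1, 3) -> finishes; pool += (3, 3, 0) = (6, 4, 3)
  charlie needs (2, 3, 2) <= (6, 4, 3) -> finishes; pool += (1, 2, 1) = (7, 6, 4)
  golf needs (0, 2, 2) <= (7, 6, 4) -> finishes; pool += (1, 0, 3) = (8, 6, 7)
  echo needs (4, 3, 3) <= (8, 6, 7) -> finishes; pool += (3, 1, 0) = (11, 7, 7)
  alpha needs (4, 5, 4) <= (11, 7, 7) -> finishes; pool += (0, 0, 1) = (11, 7, 8)
  bravo needs (8, 2, 1) <= (11, 7, 8) -> finishes; pool += (3, 1, 2) = (14, 8, 10)


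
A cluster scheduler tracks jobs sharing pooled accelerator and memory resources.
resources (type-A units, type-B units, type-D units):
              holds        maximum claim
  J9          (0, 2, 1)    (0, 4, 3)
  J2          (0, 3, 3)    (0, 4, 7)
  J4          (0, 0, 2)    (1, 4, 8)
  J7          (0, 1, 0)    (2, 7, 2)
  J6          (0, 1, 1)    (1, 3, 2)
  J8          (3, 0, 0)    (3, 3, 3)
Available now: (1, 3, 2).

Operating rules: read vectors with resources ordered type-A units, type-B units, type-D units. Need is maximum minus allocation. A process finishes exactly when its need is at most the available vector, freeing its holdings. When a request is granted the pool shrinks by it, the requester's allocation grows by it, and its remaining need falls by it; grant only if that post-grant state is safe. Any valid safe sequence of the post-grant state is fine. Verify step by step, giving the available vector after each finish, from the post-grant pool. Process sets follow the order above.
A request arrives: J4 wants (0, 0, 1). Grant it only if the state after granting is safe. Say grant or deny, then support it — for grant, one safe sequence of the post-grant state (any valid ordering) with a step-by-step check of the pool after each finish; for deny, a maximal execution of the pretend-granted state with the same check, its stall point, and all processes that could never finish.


DENY: after the grant no complete ordering would exist.
Key observation: after J6, J9, J8, J7 complete, (4, 7, 3) is the best the pool ever gets, yet each leftover process wants more type-D units.
Pretend the grant happened; the run J6, J9, J8, J7 goes as far as possible. Step-by-step check:
  pool = (1, 3, 1)
  run J6 (needs (1, 2, 1), free (1, 3, 1)); after release of (0, 1, 1) the pool is (1, 4, 2)
  run J9 (needs (0, 2, 2), free (1, 4, 2)); after release of (0, 2, 1) the pool is (1, 6, 3)
  run J8 (needs (0, 3, 3), free (1, 6, 3)); after release of (3, 0, 0) the pool is (4, 6, 3)
  run J7 (needs (2, 6, 2), free (4, 6, 3)); after release of (0, 1, 0) the pool is (4, 7, 3)
  blocked: J2 wants (0, 1, 4), pool (4, 7, 3) — not enough type-D units
  blocked: J4 wants (1, 4, 5), pool (4, 7, 3) — not enough type-D units
Post-grant, the permanently blocked set is J2 and J4.


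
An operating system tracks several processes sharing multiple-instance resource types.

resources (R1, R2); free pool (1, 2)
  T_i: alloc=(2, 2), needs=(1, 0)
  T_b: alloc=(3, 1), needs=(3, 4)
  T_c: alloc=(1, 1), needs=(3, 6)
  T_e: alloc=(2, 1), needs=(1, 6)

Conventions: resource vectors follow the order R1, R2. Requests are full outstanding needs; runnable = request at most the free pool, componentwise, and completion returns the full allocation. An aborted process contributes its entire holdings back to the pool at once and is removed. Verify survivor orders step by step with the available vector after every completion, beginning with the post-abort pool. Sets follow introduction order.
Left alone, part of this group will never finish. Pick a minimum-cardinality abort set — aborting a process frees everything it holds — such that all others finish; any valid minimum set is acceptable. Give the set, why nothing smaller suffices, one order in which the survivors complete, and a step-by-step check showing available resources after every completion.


Minimum abort set: T_e.
Key observation: no ordering could ever have run T_c before the abort of T_e; with (2, 1) back in the pool it fits at step 3.
Minimality: the empty abort set fails — the state is deadlocked as it stands.
The survivors complete as T_i, T_b, T_c. Check, step by step (starting from the post-abort pool):
  pool = (3, 3)
  run T_i (needs (1, 0), free (3, 3)); after release of (2, 2) the pool is (5, 5)
  run T_b (needs (3, 4), free (5, 5)); after release of (3, 1) the pool is (8, 6)
  run T_c (needs (3, 6), free (8, 6)); after release of (1, 1) the pool is (9, 7)


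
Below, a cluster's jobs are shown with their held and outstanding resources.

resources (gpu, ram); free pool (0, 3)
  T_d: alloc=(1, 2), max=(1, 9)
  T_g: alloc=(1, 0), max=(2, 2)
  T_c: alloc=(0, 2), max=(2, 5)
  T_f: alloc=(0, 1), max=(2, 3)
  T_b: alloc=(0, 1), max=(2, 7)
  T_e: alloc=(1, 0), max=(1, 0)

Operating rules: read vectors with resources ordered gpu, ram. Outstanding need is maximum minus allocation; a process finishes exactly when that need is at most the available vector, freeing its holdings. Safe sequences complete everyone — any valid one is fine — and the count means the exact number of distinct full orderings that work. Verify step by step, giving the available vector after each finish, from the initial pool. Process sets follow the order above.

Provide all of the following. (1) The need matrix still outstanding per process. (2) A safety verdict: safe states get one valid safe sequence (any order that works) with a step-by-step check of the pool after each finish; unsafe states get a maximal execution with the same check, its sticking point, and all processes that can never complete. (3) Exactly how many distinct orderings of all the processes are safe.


(1) Outstanding need per process (order gpu, ram):
  T_d: (0, 7)
  T_g: (1, 2)
  T_c: (2, 3)
  T_f: (2, 2)
  T_b: (2, 6)
  T_e: (0, 0)
(2) SAFE — a valid safe sequence is T_e, T_g, T_f, T_c, T_b, T_d.
Key observation: T_g marks the first exact bind of the order: its need (1, 2) fits the free (1, 3) with zero slack on a requested resource.
Walking it through:
  pool = (0, 3)
  run T_e (needs (0, 0), free (0, 3)); after release of (1, 0) the pool is (1, 3)
  run T_g (needs (1, 2), free (1, 3)); after release of (1, 0) the pool is (2, 3)
  run T_f (needs (2, 2), free (2, 3)); after release of (0, 1) the pool is (2, 4)
  run T_c (needs (2, 3), free (2, 4)); after release of (0, 2) the pool is (2, 6)
  run T_b (needs (2, 6), free (2, 6)); after release of (0, 1) the pool is (2, 7)
  run T_d (needs (0, 7), free (2, 7)); after release of (1, 2) the pool is (3, 9)
(3) Precisely 2 of the possible complete orderings are safe sequences.


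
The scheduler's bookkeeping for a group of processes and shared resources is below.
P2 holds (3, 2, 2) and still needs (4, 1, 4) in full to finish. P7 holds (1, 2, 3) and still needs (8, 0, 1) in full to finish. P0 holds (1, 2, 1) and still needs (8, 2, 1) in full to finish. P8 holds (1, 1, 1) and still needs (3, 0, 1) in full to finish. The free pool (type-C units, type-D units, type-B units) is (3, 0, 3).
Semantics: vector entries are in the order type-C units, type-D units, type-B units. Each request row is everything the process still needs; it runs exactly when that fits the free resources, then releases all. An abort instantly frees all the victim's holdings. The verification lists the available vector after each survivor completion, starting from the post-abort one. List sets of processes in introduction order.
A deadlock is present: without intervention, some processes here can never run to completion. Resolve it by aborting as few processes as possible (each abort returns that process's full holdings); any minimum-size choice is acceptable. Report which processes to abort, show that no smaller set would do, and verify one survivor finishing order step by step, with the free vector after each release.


Abort P7.
Key observation: aborting P7 returns (1, 2, 3), and P0 — hopeless before — runs at step 3 with the returned capacity in the pool.
Minimality: the empty abort set fails — the state is deadlocked as it stands.
The survivors complete as P2, P8, P0. Step-by-step check (starting from the post-abort pool):
  pool = (4, 2, 6)
  P2: need (4, 1, 4) fits (4, 2, 6); releases (3, 2, 2), pool now (7, 4, 8)
  P8: need (3, 0, 1) fits (7, 4, 8); releases (1, 1, 1), pool now (8, 5, 9)
  P0: need (8, 2, 1) fits (8, 5, 9); releases (1, 2, 1), pool now (9, 7, 10)


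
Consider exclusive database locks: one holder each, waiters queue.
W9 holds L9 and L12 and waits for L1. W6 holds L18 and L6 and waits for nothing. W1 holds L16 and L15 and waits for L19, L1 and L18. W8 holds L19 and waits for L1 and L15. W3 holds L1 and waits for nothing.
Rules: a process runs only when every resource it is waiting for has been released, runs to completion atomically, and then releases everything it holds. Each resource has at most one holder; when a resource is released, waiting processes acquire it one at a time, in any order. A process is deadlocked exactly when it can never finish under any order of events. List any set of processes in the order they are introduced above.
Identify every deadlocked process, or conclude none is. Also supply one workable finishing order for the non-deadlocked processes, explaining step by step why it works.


Deadlocked set: W1 and W8.
Key observation: the waits loop around W1 -> W8 -> W1 with no way out; no other process is dragged down with it.
One completion order for the rest: W3, W9, W6.
Verifying each step:
  W3: no waits; runs immediately, freeing L1
  W9: everything it awaited (L1) is free; runs, freeing L9 and L12
  W6: no waits; runs immediately, freeing L18 and L6


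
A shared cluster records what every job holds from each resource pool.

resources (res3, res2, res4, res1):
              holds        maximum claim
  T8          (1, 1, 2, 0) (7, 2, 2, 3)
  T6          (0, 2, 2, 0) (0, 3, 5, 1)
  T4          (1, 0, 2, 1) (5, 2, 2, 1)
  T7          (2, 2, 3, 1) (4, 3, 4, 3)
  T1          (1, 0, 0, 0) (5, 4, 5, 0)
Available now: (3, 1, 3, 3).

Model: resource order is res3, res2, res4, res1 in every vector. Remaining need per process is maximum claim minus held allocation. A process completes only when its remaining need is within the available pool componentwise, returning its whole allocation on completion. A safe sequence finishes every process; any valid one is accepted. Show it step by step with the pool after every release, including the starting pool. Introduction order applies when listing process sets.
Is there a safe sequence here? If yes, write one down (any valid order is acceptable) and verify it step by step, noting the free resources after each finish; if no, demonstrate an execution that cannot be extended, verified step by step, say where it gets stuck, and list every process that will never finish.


SAFE — a valid safe sequence is T7, T6, T1, T8, T4.
Key observation: at T7 the run first touches a limit — (2, 1, 1, 2) against (3, 1, 3, 3), exact on a resource it actually requests.
Check, step by step:
  pool = (3, 1, 3, 3)
  run T7 (needs (2, 1, 1, 2), free (3, 1, 3, 3)); after release of (2, 2, 3, 1) the pool is (5, 3, 6, 4)
  run T6 (needs (0, 1, 3, 1), free (5, 3, 6, 4)); after release of (0, 2, 2, 0) the pool is (5, 5, 8, 4)
  run T1 (needs (4, 4, 5, 0), free (5, 5, 8, 4)); after release of (1, 0, 0, 0) the pool is (6, 5, 8, 4)
  run T8 (needs (6, 1, 0, 3), free (6, 5, 8, 4)); after release of (1, 1, 2, 0) the pool is (7, 6, 10, 4)
  run T4 (needs (4, 2, 0, 0), free (7, 6, 10, 4)); after release of (1, 0, 2, 1) the pool is (8, 6, 12, 5)


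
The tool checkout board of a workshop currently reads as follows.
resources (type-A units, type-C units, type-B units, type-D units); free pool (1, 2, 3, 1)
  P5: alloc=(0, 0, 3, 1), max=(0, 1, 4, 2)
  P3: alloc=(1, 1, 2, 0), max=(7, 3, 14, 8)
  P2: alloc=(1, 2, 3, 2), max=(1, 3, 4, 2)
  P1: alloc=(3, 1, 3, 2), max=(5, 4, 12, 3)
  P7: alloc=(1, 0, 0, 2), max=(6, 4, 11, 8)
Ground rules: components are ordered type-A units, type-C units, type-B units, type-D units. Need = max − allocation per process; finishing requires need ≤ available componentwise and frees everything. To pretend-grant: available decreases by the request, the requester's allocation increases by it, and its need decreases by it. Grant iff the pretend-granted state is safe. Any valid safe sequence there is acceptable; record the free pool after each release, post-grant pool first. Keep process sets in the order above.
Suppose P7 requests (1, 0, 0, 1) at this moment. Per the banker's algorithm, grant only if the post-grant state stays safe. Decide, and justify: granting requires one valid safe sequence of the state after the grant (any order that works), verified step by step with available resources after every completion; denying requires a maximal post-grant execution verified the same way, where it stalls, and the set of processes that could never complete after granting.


DENY — the pretend-granted state is unsafe.
Key observation: no order helps: past P2, P5, the free pool tops out at (1, 4, 9, 3), below what each blocked process needs in type-A units.
On the post-grant state, P2, P5 is a maximal run — nothing extends it. Verifying each step:
  pool = (0, 2, 3, 0)
  P2: need (0, 1, 1, 0) fits (0, 2, 3, 0); releases (1, 2, 3, 2), pool now (1, 4, 6, 2)
  P5: need (0, 1, 1, 1) fits (1, 4, 6, 2); releases (0, 0, 3, 1), pool now (1, 4, 9, 3)
  blocked: P3 wants (6, 2, 12, 8), pool (1, 4, 9, 3) — not enough type-A units, type-B units and type-D units
  blocked: P1 wants (2, 3, 9, 1), pool (1, 4, 9, 3) — not enough type-A units
  blocked: P7 wants (4, 4, 11, 5), pool (1, 4, 9, 3) — not enough type-A units, type-B units and type-D units
Had the request been granted, P3, P1 and P7 could never finish.


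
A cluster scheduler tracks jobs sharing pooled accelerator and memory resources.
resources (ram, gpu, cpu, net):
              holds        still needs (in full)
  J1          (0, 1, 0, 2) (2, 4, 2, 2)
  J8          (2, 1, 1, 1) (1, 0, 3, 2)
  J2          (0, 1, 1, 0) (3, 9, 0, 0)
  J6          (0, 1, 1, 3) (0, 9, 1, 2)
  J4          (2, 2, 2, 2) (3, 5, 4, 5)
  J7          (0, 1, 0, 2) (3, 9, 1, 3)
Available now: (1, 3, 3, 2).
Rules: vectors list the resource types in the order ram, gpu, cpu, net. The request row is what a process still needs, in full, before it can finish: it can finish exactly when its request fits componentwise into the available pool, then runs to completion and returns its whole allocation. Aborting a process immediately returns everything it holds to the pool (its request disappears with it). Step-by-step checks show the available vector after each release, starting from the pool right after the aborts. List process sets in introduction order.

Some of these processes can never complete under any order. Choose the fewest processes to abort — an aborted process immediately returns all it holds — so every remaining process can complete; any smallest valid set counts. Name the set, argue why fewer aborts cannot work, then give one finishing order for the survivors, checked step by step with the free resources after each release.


Minimum abort set: J2 and J6.
Key observation: J7 was stuck for good until J2 and J6 gave back (0, 2, 2, 3); in the order shown it finishes at step 4.
Why nothing smaller works — every single abort fails: J1 alone leaves J2 blocked (short on gpu); J8 alone leaves J2 blocked (short on gpu); J2 alone leaves J6 blocked (short on gpu); J6 alone leaves J2 blocked (short on gpu); J4 alone leaves J2 blocked (short on gpu); J7 alone leaves J2 blocked (short on gpu).
The survivors complete as J8, J4, J1, J7. Step-by-step check (starting from the post-abort pool):
  pool = (1, 5, 5, 5)
  J8: need (1, 0, 3, 2) fits (1, 5, 5, 5); releases (2, 1, 1, 1), pool now (3, 6, 6, 6)
  J4: need (3, 5, 4, 5) fits (3, 6, 6, 6); releases (2, 2, 2, 2), pool now (5, 8, 8, 8)
  J1: need (2, 4, 2, 2) fits (5, 8, 8, 8); releases (0, 1, 0, 2), pool now (5, 9, 8, 10)
  J7: need (3, 9, 1, 3) fits (5, 9, 8, 10); releases (0, 1, 0, 2), pool now (5, 10, 8, 12)


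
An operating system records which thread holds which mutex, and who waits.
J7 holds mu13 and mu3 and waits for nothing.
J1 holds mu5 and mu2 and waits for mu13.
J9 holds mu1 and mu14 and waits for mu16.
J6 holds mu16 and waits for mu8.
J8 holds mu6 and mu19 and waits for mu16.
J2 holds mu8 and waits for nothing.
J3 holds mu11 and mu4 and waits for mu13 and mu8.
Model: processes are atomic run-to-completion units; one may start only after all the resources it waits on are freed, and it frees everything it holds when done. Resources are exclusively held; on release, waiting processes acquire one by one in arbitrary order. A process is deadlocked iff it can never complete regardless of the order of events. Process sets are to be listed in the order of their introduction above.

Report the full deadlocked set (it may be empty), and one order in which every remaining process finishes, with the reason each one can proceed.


Nothing here is deadlocked.
Key observation: there is no circular wait here — follow any chain and it reaches a process that is free to run now.
One completion order for the rest: J2, J6, J7, J1, J3, J8, J9.
Walking it through:
  J2: no waits; runs immediately, freeing mu8
  J6: everything it awaited (mu8) is free; runs, freeing mu16
  J7: no waits; runs immediately, freeing mu13 and mu3
  J1: everything it awaited (mu13) is free; runs, freeing mu5 and mu2
  J3: everything it awaited (mu13 and mu8) is free; runs, freeing mu11 and mu4
  J8: everything it awaited (mu16) is free; runs, freeing mu6 and mu19
  J9: everything it awaited (mu16) is free; runs, freeing mu1 and mu14


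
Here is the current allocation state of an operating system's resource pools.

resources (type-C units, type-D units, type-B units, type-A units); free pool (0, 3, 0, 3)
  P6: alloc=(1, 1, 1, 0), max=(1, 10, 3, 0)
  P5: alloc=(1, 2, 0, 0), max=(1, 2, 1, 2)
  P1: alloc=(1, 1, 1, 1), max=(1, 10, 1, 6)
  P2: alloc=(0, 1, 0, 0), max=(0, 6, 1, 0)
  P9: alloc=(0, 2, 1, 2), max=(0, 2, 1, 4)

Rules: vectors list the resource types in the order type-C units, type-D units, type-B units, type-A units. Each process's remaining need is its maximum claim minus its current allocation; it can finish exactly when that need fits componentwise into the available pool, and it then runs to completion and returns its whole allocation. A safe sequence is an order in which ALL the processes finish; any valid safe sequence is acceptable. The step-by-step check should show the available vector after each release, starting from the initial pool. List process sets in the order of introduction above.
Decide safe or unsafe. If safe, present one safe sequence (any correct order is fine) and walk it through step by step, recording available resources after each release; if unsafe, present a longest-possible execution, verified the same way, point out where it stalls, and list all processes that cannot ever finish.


UNSAFE — no complete ordering exists.
Key observation: P9, P2, P5 can finish, but then (1, 8, 1, 5) is all there is, and the blocked group's type-D units demands exceed it.
Going as far as possible: P9, P2, P5; after that, nothing fits. Walking it through:
  pool = (0, 3, 0, 3)
  P9: need (0, 0, 0, 2) fits (0, 3, 0, 3); releases (0, 2, 1, 2), pool now (0, 5, 1, 5)
  P2: need (0, 5, 1, 0) fits (0, 5, 1, 5); releases (0, 1, 0, 0), pool now (0, 6, 1, 5)
  P5: need (0, 0, 1, 2) fits (0, 6, 1, 5); releases (1, 2, 0, 0), pool now (1, 8, 1, 5)
  blocked: P6 wants (0, 9, 2, 0), pool (1, 8, 1, 5) — not enough type-D units and type-B units
  blocked: P1 wants (0, 9, 0, 5), pool (1, 8, 1, 5) — not enough type-D units
Permanently blocked: P6 and P1.


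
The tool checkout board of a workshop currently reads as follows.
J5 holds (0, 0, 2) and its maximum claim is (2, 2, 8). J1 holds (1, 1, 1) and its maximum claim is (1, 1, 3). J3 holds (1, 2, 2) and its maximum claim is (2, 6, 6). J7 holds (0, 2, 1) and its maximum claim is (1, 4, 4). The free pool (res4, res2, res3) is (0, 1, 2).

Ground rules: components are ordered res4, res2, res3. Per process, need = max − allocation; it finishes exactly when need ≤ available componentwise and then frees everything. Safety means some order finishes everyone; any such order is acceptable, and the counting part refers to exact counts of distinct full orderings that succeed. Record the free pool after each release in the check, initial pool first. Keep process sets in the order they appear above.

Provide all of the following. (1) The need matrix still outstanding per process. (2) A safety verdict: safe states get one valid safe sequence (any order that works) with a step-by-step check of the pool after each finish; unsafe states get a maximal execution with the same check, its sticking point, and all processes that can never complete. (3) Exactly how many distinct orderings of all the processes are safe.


(1) Need matrix, components ordered res4, res2, res3:
  J5: (2, 2, 6)
  J1: (0, 0, 2)
  J3: (1, 4, 4)
  J7: (1, 2, 3)
(2) The state is SAFE; one workable sequence: J1, J7, J3, J5.
Key observation: the order's first zero-slack moment is J1 ((0, 0, 2) needed, (0, 1, 2) free — a requested resource with nothing to spare).
Check, step by step:
  pool = (0, 1, 2)
  run J1 (needs (0, 0, 2), free (0, 1, 2)); after release of (1, 1, 1) the pool is (1, 2, 3)
  run J7 (needs (1, 2, 3), free (1, 2, 3)); after release of (0, 2, 1) the pool is (1, 4, 4)
  run J3 (needs (1, 4, 4), free (1, 4, 4)); after release of (1, 2, 2) the pool is (2, 6, 6)
  run J5 (needs (2, 2, 6), free (2, 6, 6)); after release of (0, 0, 2) the pool is (2, 6, 8)
(3) Precisely 1 of the possible complete orderings is a safe sequence.


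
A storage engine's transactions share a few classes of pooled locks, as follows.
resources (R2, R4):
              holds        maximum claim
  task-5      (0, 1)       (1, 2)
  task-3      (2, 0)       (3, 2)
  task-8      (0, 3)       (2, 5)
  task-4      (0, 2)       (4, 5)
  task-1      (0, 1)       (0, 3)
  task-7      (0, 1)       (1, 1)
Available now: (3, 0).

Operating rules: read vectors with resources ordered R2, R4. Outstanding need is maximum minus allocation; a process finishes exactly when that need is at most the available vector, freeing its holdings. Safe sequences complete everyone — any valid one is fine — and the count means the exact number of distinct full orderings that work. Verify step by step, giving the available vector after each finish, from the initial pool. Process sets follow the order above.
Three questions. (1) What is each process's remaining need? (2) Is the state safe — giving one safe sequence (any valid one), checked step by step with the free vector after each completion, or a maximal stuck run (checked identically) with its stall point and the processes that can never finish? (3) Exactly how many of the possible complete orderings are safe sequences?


(1) Outstanding need per process (order R2, R4):
  task-5: (1, 1)
  task-3: (1, 2)
  task-8: (2, 2)
  task-4: (4, 3)
  task-1: (0, 2)
  task-7: (1, 0)
(2) SAFE — a valid safe sequence is task-7, task-5, task-3, task-8, task-4, task-1.
Key observation: task-5 marks the first exact bind of the order: its need (1, 1) fits the free (3, 1) with zero slack on a requested resource.
Walking it through:
  pool = (3, 0)
  run task-7 (needs (1, 0), free (3, 0)); after release of (0, 1) the pool is (3, 1)
  run task-5 (needs (1, 1), free (3, 1)); after release of (0, 1) the pool is (3, 2)
  run task-3 (needs (1, 2), free (3, 2)); after release of (2, 0) the pool is (5, 2)
  run task-8 (needs (2, 2), free (5, 2)); after release of (0, 3) the pool is (5, 5)
  run task-4 (needs (4, 3), free (5, 5)); after release of (0, 2) the pool is (5, 7)
  run task-1 (needs (0, 2), free (5, 7)); after release of (0, 1) the pool is (5, 8)
(3) Precisely 10 of the possible complete orderings are safe sequences.


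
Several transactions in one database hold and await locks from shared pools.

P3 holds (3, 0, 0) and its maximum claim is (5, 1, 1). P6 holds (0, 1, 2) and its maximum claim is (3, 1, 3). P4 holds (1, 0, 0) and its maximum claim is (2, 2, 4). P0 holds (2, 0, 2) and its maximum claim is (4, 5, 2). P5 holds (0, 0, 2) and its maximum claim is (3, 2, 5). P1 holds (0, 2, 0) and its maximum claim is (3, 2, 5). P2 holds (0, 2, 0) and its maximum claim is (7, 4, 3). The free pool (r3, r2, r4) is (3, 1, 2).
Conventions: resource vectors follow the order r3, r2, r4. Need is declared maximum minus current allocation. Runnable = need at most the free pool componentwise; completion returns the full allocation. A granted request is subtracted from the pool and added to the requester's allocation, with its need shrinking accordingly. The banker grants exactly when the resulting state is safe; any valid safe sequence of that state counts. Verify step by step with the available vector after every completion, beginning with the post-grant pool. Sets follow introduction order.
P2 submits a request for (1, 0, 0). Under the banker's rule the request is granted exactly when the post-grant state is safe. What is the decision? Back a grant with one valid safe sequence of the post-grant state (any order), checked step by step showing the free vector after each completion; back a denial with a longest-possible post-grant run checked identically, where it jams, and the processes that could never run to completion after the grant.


GRANT. The post-grant state is safe; one safe sequence: P3, P6, P4, P2, P5, P1, P0.
Key observation: (2, 1, 2) free after granting still covers P3 first, and each release covers the next.
Check on the post-grant state, step by step:
  pool = (2, 1, 2)
  run P3 (needs (2, 1, 1), free (2, 1, 2)); after release of (3, 0, 0) the pool is (5, 1, 2)
  run P6 (needs (3, 0, 1), free (5, 1, 2)); after release of (0, 1, 2) the pool is (5, 2, 4)
  run P4 (needs (1, 2, 4), free (5, 2, 4)); after release of (1, 0, 0) the pool is (6, 2, 4)
  run P2 (needs (6, 2, 3), free (6, 2, 4)); after release of (1, 2, 0) the pool is (7, 4, 4)
  run P5 (needs (3, 2, 3), free (7, 4, 4)); after release of (0, 0, 2) the pool is (7, 4, 6)
  run P1 (needs (3, 0, 5), free (7, 4, 6)); after release of (0, 2, 0) the pool is (7, 6, 6)
  run P0 (needs (2, 5, 0), free (7, 6, 6)); after release of (2, 0, 2) the pool is (9, 6, 8)


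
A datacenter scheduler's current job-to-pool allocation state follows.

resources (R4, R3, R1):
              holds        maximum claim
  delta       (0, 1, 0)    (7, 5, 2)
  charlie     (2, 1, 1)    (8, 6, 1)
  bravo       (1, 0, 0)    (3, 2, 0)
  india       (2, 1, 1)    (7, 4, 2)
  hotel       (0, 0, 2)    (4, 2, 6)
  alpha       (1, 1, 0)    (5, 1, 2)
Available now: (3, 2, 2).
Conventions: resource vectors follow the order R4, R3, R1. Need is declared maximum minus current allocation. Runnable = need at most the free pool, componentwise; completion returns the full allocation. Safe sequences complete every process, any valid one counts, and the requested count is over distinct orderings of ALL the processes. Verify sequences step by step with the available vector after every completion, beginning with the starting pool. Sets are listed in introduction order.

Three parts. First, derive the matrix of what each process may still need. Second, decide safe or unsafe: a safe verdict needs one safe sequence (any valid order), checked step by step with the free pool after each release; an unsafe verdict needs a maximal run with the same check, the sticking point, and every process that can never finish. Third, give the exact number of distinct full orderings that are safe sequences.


(1) Need matrix, components ordered R4, R3, R1:
  delta: (7, 4, 2)
  charlie: (6, 5, 0)
  bravo: (2, 2, 0)
  india: (5, 3, 1)
  hotel: (4, 2, 4)
  alpha: (4, 0, 2)
(2) SAFE. One safe sequence: bravo, alpha, india, delta, charlie, hotel.
Key observation: the order's first zero-slack moment is bravo ((2, 2, 0) needed, (3, 2, 2) free — a requested resource with nothing to spare).
Walking it through:
  pool = (3, 2, 2)
  run bravo (needs (2, 2, 0), free (3, 2, 2)); after release of (1, 0, 0) the pool is (4, 2, 2)
  run alpha (needs (4, 0, 2), free (4, 2, 2)); after release of (1, 1, 0) the pool is (5, 3, 2)
  run india (needs (5, 3, 1), free (5, 3, 2)); after release of (2, 1, 1) the pool is (7, 4, 3)
  run delta (needs (7, 4, 2), free (7, 4, 3)); after release of (0, 1, 0) the pool is (7, 5, 3)
  run charlie (needs (6, 5, 0), free (7, 5, 3)); after release of (2, 1, 1) the pool is (9, 6, 4)
  run hotel (needs (4, 2, 4), free (9, 6, 4)); after release of (0, 0, 2) the pool is (9, 6, 6)
(3) Exactly 1 of the possible complete orderings is a safe sequence.


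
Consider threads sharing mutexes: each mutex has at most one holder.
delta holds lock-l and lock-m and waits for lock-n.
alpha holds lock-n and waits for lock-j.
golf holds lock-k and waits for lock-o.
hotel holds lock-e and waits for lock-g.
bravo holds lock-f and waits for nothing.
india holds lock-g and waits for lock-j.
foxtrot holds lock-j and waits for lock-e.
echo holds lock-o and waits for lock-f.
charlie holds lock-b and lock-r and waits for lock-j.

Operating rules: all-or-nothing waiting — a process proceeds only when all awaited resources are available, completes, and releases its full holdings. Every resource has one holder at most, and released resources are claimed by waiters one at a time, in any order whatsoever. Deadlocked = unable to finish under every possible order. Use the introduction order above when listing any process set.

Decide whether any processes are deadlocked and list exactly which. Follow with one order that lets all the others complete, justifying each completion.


The deadlocked set is delta, alpha, hotel, india, foxtrot and charlie.
Key observation: nobody on the ring foxtrot -> hotel -> india -> foxtrot can start until another member finishes, which never happens; delta, alpha and charlie wait into the deadlock from upstream.
The rest can finish in the order bravo, echo, golf.
Walking it through:
  run bravo (it waits on nothing); releases lock-f
  run echo (all its waits — lock-f — are resolved); releases lock-o
  run golf (all its waits — lock-o — are resolved); releases lock-k


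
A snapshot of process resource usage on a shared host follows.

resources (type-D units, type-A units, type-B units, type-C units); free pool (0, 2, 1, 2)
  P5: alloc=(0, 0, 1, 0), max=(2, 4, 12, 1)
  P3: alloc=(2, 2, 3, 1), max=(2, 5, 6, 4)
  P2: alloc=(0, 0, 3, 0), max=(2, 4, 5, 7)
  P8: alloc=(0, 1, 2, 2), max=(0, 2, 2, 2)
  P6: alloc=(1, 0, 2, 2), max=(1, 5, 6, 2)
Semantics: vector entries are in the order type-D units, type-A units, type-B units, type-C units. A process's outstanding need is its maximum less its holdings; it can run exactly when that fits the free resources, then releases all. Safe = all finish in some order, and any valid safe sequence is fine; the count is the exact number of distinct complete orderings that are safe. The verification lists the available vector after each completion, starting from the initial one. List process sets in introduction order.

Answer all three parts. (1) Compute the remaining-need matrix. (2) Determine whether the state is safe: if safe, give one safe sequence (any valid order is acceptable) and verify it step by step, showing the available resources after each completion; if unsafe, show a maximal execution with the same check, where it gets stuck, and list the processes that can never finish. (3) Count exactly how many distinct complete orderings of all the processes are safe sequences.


(1) Remaining need (order type-D units, type-A units, type-B units, type-C units):
  P5: (2, 4, 11, 1)
  P3: (0, 3, 3, 3)
  P2: (2, 4, 2, 7)
  P8: (0, 1, 0, 0)
  P6: (0, 5, 4, 0)
(2) SAFE — a valid safe sequence is P8, P3, P6, P2, P5.
Key observation: at P3 the run first touches a limit — (0, 3, 3, 3) against (0, 3, 3, 4), exact on a resource it actually requests.
Check, step by step:
  pool = (0, 2, 1, 2)
  run P8 (needs (0, 1, 0, 0), free (0, 2, 1, 2)); after release of (0, 1, 2, 2) the pool is (0, 3, 3, 4)
  run P3 (needs (0, 3, 3, 3), free (0, 3, 3, 4)); after release of (2, 2, 3, 1) the pool is (2, 5, 6, 5)
  run P6 (needs (0, 5, 4, 0), free (2, 5, 6, 5)); after release of (1, 0, 2, 2) the pool is (3, 5, 8, 7)
  run P2 (needs (2, 4, 2, 7), free (3, 5, 8, 7)); after release of (0, 0, 3, 0) the pool is (3, 5, 11, 7)
  run P5 (needs (2, 4, 11, 1), free (3, 5, 11, 7)); after release of (0, 0, 1, 0) the pool is (3, 5, 12, 7)
(3) The exact count: 1 of the possible complete orderings is a safe sequence.


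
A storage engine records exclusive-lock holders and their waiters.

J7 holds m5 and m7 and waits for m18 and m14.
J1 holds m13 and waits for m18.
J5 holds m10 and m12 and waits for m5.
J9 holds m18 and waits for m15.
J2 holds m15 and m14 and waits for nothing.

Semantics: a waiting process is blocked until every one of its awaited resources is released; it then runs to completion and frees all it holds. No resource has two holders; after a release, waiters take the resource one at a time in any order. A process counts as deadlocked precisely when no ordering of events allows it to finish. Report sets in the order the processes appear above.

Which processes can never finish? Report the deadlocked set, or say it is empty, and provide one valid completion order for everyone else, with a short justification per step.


The deadlocked set is empty.
Key observation: all waits point, directly or indirectly, at processes that can finish, so nothing is permanently blocked.
One completion order for the rest: J2, J9, J1, J7, J5.
Step-by-step check:
  J2: no waits; runs immediately, freeing m15 and m14
  J9 waits on m15 — all released -> runs and releases m18
  J1 waits on m18 — all released -> runs and releases m13
  J7 waits on m18 and m14 — all released -> runs and releases m5 and m7
  J5 waits on m5 — all released -> runs and releases m10 and m12


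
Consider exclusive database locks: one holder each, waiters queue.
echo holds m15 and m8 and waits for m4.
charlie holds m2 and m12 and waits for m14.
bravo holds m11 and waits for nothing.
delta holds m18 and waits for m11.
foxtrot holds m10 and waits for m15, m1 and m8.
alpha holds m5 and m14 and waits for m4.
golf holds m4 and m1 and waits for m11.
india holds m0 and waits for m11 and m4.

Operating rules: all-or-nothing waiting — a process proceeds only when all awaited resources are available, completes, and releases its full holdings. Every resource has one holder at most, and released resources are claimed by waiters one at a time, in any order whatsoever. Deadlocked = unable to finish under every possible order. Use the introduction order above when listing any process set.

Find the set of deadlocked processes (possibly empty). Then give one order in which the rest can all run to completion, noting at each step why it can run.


The deadlocked set is empty.
Key observation: although several processes wait, no cycle exists — each chain bottoms out at a free runner.
One completion order for the rest: bravo, golf, alpha, echo, foxtrot, india, charlie, delta.
Step-by-step check:
  bravo waits on nothing -> runs at once and releases m11
  golf waits on m11 — all released -> runs and releases m4 and m1
  alpha waits on m4 — all released -> runs and releases m5 and m14
  echo waits on m4 — all released -> runs and releases m15 and m8
  foxtrot waits on m15, m1 and m8 — all released -> runs and releases m10
  india waits on m11 and m4 — all released -> runs and releases m0
  charlie waits on m14 — all released -> runs and releases m2 and m12
  delta waits on m11 — all released -> runs and releases m18
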